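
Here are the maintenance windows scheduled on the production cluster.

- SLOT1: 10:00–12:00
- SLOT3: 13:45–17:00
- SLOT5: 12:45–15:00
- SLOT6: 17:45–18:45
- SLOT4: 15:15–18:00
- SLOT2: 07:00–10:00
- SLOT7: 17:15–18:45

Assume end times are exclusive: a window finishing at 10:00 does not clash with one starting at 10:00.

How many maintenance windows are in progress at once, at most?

3

Sort all start/end points and keep a running count:
07:00 start SLOT2 → 1
10:00 end SLOT2 → 0
10:00 start SLOT1 → 1
12:00 end SLOT1 → 0
12:45 start SLOT5 → 1
13:45 start SLOT3 → 2
15:00 end SLOT5 → 1
15:15 start SLOT4 → 2
17:00 end SLOT3 → 1
17:15 start SLOT7 → 2
17:45 start SLOT6 → 3
18:00 end SLOT4 → 2
18:45 end SLOT6 → 1
18:45 end SLOT7 → 0
Peak is 3, at 17:45 (SLOT4, SLOT6, SLOT7).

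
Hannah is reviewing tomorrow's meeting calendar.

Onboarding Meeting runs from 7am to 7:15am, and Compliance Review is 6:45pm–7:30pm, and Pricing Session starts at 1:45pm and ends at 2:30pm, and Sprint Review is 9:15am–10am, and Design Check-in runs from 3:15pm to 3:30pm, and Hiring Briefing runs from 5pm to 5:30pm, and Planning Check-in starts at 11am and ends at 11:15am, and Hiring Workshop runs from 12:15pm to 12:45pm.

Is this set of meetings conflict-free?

Yes

Sorted by start: Onboarding Meeting, Sprint Review, Planning Check-in, Hiring Workshop, Pricing Session, Design Check-in, Hiring Briefing, Compliance Review.
Sprint Review starts after Onboarding Meeting ends — done with Onboarding Meeting.
Planning Check-in starts after Sprint Review ends — done with Sprint Review.
Hiring Workshop starts after Planning Check-in ends — done with Planning Check-in.
Pricing Session starts after Hiring Workshop ends — done with Hiring Workshop.
Design Check-in starts after Pricing Session ends — done with Pricing Session.
Hiring Briefing starts after Design Check-in ends — done with Design Check-in.
Compliance Review starts after Hiring Briefing ends.
Every pair is clear; the schedule has no overlaps.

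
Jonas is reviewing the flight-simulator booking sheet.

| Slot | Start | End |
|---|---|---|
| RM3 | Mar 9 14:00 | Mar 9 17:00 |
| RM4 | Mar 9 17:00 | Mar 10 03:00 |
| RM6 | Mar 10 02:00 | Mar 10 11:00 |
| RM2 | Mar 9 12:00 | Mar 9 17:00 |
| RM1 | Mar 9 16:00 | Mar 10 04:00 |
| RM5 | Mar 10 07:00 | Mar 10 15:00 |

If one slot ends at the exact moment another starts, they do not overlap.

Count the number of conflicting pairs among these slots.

Sorted by start: RM2, RM3, RM1, RM4, RM6, RM5.
RM3 starts before RM2 ends → RM2 and RM3 overlap.
RM1 starts before RM2 ends → RM2 and RM1 overlap.
RM4 starts exactly when RM2 ends (back-to-back, no overlap), so nothing later overlaps RM2 either.
RM1 starts before RM3 ends → RM3 and RM1 overlap.
RM4 starts exactly when RM3 ends (back-to-back, no overlap), so nothing later overlaps RM3 either.
RM4 starts before RM1 ends → RM1 and RM4 overlap.
RM6 starts before RM1 ends → RM1 and RM6 overlap.
RM5 starts after RM1 ends.
RM6 starts before RM4 ends → RM4 and RM6 overlap.
RM5 starts after RM4 ends.
RM5 starts before RM6 ends → RM6 and RM5 overlap.
Overlapping pairs: RM1 & RM2, RM1 & RM3, RM1 & RM4, RM1 & RM6, RM2 & RM3, RM4 & RM6, RM5 & RM6 — 7 in total.

7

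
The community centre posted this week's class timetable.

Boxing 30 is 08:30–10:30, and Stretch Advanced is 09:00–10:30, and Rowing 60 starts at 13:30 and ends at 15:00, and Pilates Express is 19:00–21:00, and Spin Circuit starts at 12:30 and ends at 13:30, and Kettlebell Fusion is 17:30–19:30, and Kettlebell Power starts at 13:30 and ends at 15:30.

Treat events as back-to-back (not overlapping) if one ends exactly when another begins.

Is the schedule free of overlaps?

Sorted by start: Boxing 30, Stretch Advanced, Spin Circuit, Rowing 60, Kettlebell Power, Kettlebell Fusion, Pilates Express.
Stretch Advanced starts before Boxing 30 ends → Boxing 30 and Stretch Advanced overlap.
That's a conflict, so the schedule is not conflict-free.

No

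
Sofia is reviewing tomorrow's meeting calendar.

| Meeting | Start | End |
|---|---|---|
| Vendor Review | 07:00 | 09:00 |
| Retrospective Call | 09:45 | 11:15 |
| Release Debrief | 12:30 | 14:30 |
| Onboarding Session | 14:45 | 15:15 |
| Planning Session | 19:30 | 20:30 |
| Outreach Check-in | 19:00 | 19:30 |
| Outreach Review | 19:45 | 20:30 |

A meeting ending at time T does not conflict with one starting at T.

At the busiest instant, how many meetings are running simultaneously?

2

Walk through starts and ends in time order (an end at T is processed before a start at T):
07:00 start Vendor Review → 1
09:00 end Vendor Review → 0
09:45 start Retrospective Call → 1
11:15 end Retrospective Call → 0
12:30 start Release Debrief → 1
14:30 end Release Debrief → 0
14:45 start Onboarding Session → 1
15:15 end Onboarding Session → 0
19:00 start Outreach Check-in → 1
19:30 end Outreach Check-in → 0
19:30 start Planning Session → 1
19:45 start Outreach Review → 2
20:30 end Outreach Review → 1
20:30 end Planning Session → 0
Peak is 2, at 19:45 (Outreach Review, Planning Session).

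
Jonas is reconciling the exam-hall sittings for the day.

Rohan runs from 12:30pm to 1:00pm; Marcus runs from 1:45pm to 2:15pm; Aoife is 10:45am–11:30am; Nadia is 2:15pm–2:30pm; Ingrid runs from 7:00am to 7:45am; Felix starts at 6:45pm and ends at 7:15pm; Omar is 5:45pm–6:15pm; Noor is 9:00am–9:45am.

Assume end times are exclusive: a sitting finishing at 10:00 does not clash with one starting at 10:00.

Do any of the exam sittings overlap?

Sorted by start: Ingrid, Noor, Aoife, Rohan, Marcus, Nadia, Omar, Felix.
Noor starts after Ingrid ends; Ingrid is clear from here.
Aoife starts after Noor ends; Noor is clear from here.
Rohan starts after Aoife ends; Aoife is clear from here.
Marcus starts after Rohan ends; Rohan is clear from here.
Nadia starts exactly when Marcus ends (back-to-back, no overlap); Marcus is clear from here.
Omar starts after Nadia ends; Nadia is clear from here.
Felix starts after Omar ends.
Every pair is clear; the schedule has no overlaps.

No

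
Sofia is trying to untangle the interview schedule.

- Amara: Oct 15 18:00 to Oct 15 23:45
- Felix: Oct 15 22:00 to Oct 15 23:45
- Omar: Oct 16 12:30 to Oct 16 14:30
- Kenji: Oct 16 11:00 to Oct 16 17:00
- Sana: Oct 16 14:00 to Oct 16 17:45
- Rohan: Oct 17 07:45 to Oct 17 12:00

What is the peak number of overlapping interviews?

Sort all start/end points and keep a running count:
Oct 15 18:00 start Amara → 1
Oct 15 22:00 start Felix → 2
Oct 15 23:45 end Amara → 1
Oct 15 23:45 end Felix → 0
Oct 16 11:00 start Kenji → 1
Oct 16 12:30 start Omar → 2
Oct 16 14:00 start Sana → 3
Oct 16 14:30 end Omar → 2
Oct 16 17:00 end Kenji → 1
Oct 16 17:45 end Sana → 0
Oct 17 07:45 start Rohan → 1
Oct 17 12:00 end Rohan → 0
Peak is 3, at Oct 16 14:00 (Kenji, Omar, Sana).

3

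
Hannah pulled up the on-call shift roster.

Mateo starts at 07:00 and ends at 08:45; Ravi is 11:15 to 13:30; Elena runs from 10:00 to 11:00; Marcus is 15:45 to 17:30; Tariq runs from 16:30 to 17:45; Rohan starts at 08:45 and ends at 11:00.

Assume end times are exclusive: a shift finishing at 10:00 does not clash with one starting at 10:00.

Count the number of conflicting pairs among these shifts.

Sorted by start: Mateo, Rohan, Elena, Ravi, Marcus, Tariq.
Rohan starts exactly when Mateo ends (back-to-back, no overlap), so Mateo has no further overlaps.
Elena starts before Rohan ends → Rohan and Elena overlap.
Ravi starts after Rohan ends, so Rohan has no further overlaps.
Ravi starts after Elena ends, so Elena has no further overlaps.
Marcus starts after Ravi ends, so Ravi has no further overlaps.
Tariq starts before Marcus ends → Marcus and Tariq overlap.
Overlapping pairs: Elena & Rohan, Marcus & Tariq — 2 in total.

2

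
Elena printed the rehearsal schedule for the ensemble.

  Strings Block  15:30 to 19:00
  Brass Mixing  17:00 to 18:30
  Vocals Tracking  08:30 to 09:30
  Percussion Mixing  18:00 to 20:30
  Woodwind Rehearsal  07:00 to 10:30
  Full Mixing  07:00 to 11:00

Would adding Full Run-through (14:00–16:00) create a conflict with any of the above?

Full Mixing: ends 11:00 at or before Full Run-through starts 14:00 → clear.
Woodwind Rehearsal: ends 10:30 at or before Full Run-through starts 14:00 → clear.
Vocals Tracking: ends 09:30 at or before Full Run-through starts 14:00 → clear.
Strings Block: starts 15:30 before Full Run-through ends 16:00, and ends 19:00 after Full Run-through starts 14:00 → overlap.
Brass Mixing: starts 17:00 at or after Full Run-through ends 16:00 → clear.
Percussion Mixing: starts 18:00 at or after Full Run-through ends 16:00 → clear.
Full Run-through overlaps Strings Block.

Yes — it overlaps Strings Block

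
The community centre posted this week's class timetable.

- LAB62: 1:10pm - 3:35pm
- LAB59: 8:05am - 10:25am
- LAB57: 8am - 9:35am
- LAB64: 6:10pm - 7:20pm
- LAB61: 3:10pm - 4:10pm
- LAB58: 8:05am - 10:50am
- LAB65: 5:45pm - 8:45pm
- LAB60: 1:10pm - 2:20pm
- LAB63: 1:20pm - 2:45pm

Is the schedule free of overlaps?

Check each pair: they overlap iff neither finishes before the other starts.
Sorted by start: LAB57, LAB58, LAB59, LAB60, LAB62, LAB63, LAB61, LAB65, LAB64.
LAB58 starts before LAB57 ends → LAB57 and LAB58 overlap.
That's a conflict, so the schedule is not conflict-free.

No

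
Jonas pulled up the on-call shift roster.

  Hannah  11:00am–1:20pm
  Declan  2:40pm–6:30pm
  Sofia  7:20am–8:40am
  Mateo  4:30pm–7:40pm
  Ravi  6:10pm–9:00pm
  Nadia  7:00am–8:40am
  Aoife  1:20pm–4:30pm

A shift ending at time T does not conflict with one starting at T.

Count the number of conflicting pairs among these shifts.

5

Sorted by start: Nadia, Sofia, Hannah, Aoife, Declan, Mateo, Ravi.
Sofia starts before Nadia ends → Nadia and Sofia overlap.
Hannah starts after Nadia ends — done with Nadia.
Hannah starts after Sofia ends — done with Sofia.
Aoife starts exactly when Hannah ends (back-to-back, no overlap) — done with Hannah.
Declan starts before Aoife ends → Aoife and Declan overlap.
Mateo starts exactly when Aoife ends (back-to-back, no overlap) — done with Aoife.
Mateo starts before Declan ends → Declan and Mateo overlap.
Ravi starts before Declan ends → Declan and Ravi overlap.
Ravi starts before Mateo ends → Mateo and Ravi overlap.
Overlapping pairs: Aoife & Declan, Declan & Mateo, Declan & Ravi, Mateo & Ravi, Nadia & Sofia — 5 in total.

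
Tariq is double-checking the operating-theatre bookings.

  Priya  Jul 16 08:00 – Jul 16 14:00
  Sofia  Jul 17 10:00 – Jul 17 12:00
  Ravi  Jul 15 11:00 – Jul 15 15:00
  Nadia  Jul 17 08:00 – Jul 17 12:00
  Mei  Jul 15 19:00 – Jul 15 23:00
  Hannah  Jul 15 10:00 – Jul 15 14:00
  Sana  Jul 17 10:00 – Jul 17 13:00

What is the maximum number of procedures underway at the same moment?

Sort all start/end points and keep a running count:
Jul 15 10:00 start Hannah → 1
Jul 15 11:00 start Ravi → 2
Jul 15 14:00 end Hannah → 1
Jul 15 15:00 end Ravi → 0
Jul 15 19:00 start Mei → 1
Jul 15 23:00 end Mei → 0
Jul 16 08:00 start Priya → 1
Jul 16 14:00 end Priya → 0
Jul 17 08:00 start Nadia → 1
Jul 17 10:00 start Sana → 2
Jul 17 10:00 start Sofia → 3
Jul 17 12:00 end Nadia → 2
Jul 17 12:00 end Sofia → 1
Jul 17 13:00 end Sana → 0
Peak is 3, at Jul 17 10:00 (Nadia, Sana, Sofia).

3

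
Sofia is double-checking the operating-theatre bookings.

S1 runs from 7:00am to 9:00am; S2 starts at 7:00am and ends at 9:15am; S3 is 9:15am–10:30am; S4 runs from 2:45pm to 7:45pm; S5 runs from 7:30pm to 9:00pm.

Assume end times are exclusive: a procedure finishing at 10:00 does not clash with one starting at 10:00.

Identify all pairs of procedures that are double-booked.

Sorted by start: S1, S2, S3, S4, S5.
S2 starts before S1 ends → S1 and S2 overlap.
S3 starts after S1 ends, so nothing later overlaps S1 either.
S3 starts exactly when S2 ends (back-to-back, no overlap), so nothing later overlaps S2 either.
S4 starts after S3 ends, so nothing later overlaps S3 either.
S5 starts before S4 ends → S4 and S5 overlap.

S1 & S2, S4 & S5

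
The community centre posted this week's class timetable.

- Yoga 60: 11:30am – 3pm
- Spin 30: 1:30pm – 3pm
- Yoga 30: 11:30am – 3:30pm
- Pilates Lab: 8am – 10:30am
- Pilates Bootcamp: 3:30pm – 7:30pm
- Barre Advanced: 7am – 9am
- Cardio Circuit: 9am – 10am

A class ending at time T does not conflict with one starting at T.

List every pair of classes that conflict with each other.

Sorted by start: Barre Advanced, Pilates Lab, Cardio Circuit, Yoga 60, Yoga 30, Spin 30, Pilates Bootcamp.
Pilates Lab starts before Barre Advanced ends → Barre Advanced and Pilates Lab overlap.
Cardio Circuit starts exactly when Barre Advanced ends (back-to-back, no overlap) — done with Barre Advanced.
Cardio Circuit starts before Pilates Lab ends → Pilates Lab and Cardio Circuit overlap.
Yoga 60 starts after Pilates Lab ends — done with Pilates Lab.
Yoga 60 starts after Cardio Circuit ends — done with Cardio Circuit.
Yoga 30 starts before Yoga 60 ends → Yoga 60 and Yoga 30 overlap.
Spin 30 starts before Yoga 60 ends → Yoga 60 and Spin 30 overlap.
Pilates Bootcamp starts after Yoga 60 ends.
Spin 30 starts before Yoga 30 ends → Yoga 30 and Spin 30 overlap.
Pilates Bootcamp starts exactly when Yoga 30 ends (back-to-back, no overlap).
Pilates Bootcamp starts after Spin 30 ends.

Barre Advanced & Pilates Lab, Cardio Circuit & Pilates Lab, Spin 30 & Yoga 30, Spin 30 & Yoga 60, Yoga 30 & Yoga 60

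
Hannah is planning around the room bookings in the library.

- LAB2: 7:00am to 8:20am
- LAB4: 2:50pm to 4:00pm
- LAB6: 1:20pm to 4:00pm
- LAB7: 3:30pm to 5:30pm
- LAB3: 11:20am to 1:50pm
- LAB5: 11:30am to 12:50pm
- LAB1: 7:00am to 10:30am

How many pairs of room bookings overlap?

6

Two intervals overlap when each starts before the other ends.
Sorted by start: LAB1, LAB2, LAB3, LAB5, LAB6, LAB4, LAB7.
LAB2 starts before LAB1 ends → LAB1 and LAB2 overlap.
LAB3 starts after LAB1 ends; LAB1 is clear from here.
LAB3 starts after LAB2 ends; LAB2 is clear from here.
LAB5 starts before LAB3 ends → LAB3 and LAB5 overlap.
LAB6 starts before LAB3 ends → LAB3 and LAB6 overlap.
LAB4 starts after LAB3 ends; LAB3 is clear from here.
LAB6 starts after LAB5 ends; LAB5 is clear from here.
LAB4 starts before LAB6 ends → LAB6 and LAB4 overlap.
LAB7 starts before LAB6 ends → LAB6 and LAB7 overlap.
LAB7 starts before LAB4 ends → LAB4 and LAB7 overlap.
Overlapping pairs: LAB1 & LAB2, LAB3 & LAB5, LAB3 & LAB6, LAB4 & LAB6, LAB4 & LAB7, LAB6 & LAB7 — 6 in total.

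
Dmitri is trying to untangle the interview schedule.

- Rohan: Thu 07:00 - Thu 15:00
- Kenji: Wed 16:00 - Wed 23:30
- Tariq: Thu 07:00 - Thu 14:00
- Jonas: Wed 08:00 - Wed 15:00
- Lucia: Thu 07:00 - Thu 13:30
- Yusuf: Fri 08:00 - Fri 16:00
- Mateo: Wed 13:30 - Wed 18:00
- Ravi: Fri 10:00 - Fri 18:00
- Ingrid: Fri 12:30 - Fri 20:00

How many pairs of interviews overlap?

Sorted by start: Jonas, Mateo, Kenji, Tariq, Rohan, Lucia, Yusuf, Ravi, Ingrid.
Mateo starts before Jonas ends → Jonas and Mateo overlap.
Kenji starts after Jonas ends, so Jonas has no further overlaps.
Kenji starts before Mateo ends → Mateo and Kenji overlap.
Tariq starts after Mateo ends, so Mateo has no further overlaps.
Tariq starts after Kenji ends, so Kenji has no further overlaps.
Rohan starts before Tariq ends → Tariq and Rohan overlap.
Lucia starts before Tariq ends → Tariq and Lucia overlap.
Yusuf starts after Tariq ends, so Tariq has no further overlaps.
Lucia starts before Rohan ends → Rohan and Lucia overlap.
Yusuf starts after Rohan ends, so Rohan has no further overlaps.
Yusuf starts after Lucia ends, so Lucia has no further overlaps.
Ravi starts before Yusuf ends → Yusuf and Ravi overlap.
Ingrid starts before Yusuf ends → Yusuf and Ingrid overlap.
Ingrid starts before Ravi ends → Ravi and Ingrid overlap.
Overlapping pairs: Ingrid & Ravi, Ingrid & Yusuf, Jonas & Mateo, Kenji & Mateo, Lucia & Rohan, Lucia & Tariq, Ravi & Yusuf, Rohan & Tariq — 8 in total.

8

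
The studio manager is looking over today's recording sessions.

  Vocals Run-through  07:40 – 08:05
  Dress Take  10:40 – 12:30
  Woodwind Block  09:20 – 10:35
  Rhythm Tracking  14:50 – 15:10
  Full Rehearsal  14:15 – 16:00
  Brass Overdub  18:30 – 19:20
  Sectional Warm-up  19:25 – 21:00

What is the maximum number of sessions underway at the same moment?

2

Sort all start/end points and keep a running count:
07:40 start Vocals Run-through → 1
08:05 end Vocals Run-through → 0
09:20 start Woodwind Block → 1
10:35 end Woodwind Block → 0
10:40 start Dress Take → 1
12:30 end Dress Take → 0
14:15 start Full Rehearsal → 1
14:50 start Rhythm Tracking → 2
15:10 end Rhythm Tracking → 1
16:00 end Full Rehearsal → 0
18:30 start Brass Overdub → 1
19:20 end Brass Overdub → 0
19:25 start Sectional Warm-up → 1
21:00 end Sectional Warm-up → 0
Peak is 2, at 14:50 (Full Rehearsal, Rhythm Tracking).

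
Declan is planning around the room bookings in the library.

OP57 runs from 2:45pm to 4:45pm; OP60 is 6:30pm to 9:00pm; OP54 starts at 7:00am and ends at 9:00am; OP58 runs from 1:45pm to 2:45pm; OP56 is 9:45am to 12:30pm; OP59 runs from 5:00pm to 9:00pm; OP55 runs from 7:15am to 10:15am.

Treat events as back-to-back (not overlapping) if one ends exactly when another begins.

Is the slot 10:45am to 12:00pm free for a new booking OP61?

No — it overlaps OP56

OP54: ends 9:00am at or before OP61 starts 10:45am → clear.
OP55: ends 10:15am at or before OP61 starts 10:45am → clear.
OP56: starts 9:45am before OP61 ends 12:00pm, and ends 12:30pm after OP61 starts 10:45am → overlap.
OP58: starts 1:45pm at or after OP61 ends 12:00pm → clear.
OP57: starts 2:45pm at or after OP61 ends 12:00pm → clear.
OP59: starts 5:00pm at or after OP61 ends 12:00pm → clear.
OP60: starts 6:30pm at or after OP61 ends 12:00pm → clear.
OP61 overlaps OP56.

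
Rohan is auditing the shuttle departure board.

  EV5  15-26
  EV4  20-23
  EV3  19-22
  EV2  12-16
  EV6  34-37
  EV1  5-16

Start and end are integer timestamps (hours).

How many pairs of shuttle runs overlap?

Sorted by start: EV1, EV2, EV5, EV3, EV4, EV6.
EV2 starts before EV1 ends → EV1 and EV2 overlap.
EV5 starts before EV1 ends → EV1 and EV5 overlap.
EV3 starts after EV1 ends; EV1 is clear from here.
EV5 starts before EV2 ends → EV2 and EV5 overlap.
EV3 starts after EV2 ends; EV2 is clear from here.
EV3 starts before EV5 ends → EV5 and EV3 overlap.
EV4 starts before EV5 ends → EV5 and EV4 overlap.
EV6 starts after EV5 ends.
EV4 starts before EV3 ends → EV3 and EV4 overlap.
EV6 starts after EV3 ends.
EV6 starts after EV4 ends.
Overlapping pairs: EV1 & EV2, EV1 & EV5, EV2 & EV5, EV3 & EV4, EV3 & EV5, EV4 & EV5 — 6 in total.

6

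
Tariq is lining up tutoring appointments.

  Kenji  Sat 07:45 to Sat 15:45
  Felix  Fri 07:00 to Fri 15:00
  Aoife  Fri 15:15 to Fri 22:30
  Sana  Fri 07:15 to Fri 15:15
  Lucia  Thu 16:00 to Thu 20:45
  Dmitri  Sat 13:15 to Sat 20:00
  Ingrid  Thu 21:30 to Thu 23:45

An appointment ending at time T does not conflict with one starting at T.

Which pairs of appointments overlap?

Dmitri & Kenji, Felix & Sana

Sorted by start: Lucia, Ingrid, Felix, Sana, Aoife, Kenji, Dmitri.
Ingrid starts after Lucia ends — done with Lucia.
Felix starts after Ingrid ends — done with Ingrid.
Sana starts before Felix ends → Felix and Sana overlap.
Aoife starts after Felix ends — done with Felix.
Aoife starts exactly when Sana ends (back-to-back, no overlap) — done with Sana.
Kenji starts after Aoife ends — done with Aoife.
Dmitri starts before Kenji ends → Kenji and Dmitri overlap.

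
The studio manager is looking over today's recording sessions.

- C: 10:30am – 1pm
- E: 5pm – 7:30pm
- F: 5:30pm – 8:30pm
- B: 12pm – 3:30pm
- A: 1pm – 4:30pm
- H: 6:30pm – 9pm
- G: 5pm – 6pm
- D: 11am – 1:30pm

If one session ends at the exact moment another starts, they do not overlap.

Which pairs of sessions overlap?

A & B, A & D, B & C, B & D, C & D, E & F, E & G, E & H, F & G, F & H

Sorted by start: C, D, B, A, E, G, F, H.
D starts before C ends → C and D overlap.
B starts before C ends → C and B overlap.
A starts exactly when C ends (back-to-back, no overlap) — done with C.
B starts before D ends → D and B overlap.
A starts before D ends → D and A overlap.
E starts after D ends — done with D.
A starts before B ends → B and A overlap.
E starts after B ends — done with B.
E starts after A ends — done with A.
G starts before E ends → E and G overlap.
F starts before E ends → E and F overlap.
H starts before E ends → E and H overlap.
F starts before G ends → G and F overlap.
H starts after G ends.
H starts before F ends → F and H overlap.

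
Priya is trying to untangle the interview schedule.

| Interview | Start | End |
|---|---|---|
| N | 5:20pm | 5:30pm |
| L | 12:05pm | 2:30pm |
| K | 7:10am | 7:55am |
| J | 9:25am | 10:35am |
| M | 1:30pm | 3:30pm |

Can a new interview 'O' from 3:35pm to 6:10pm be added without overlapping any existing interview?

K: ends 7:55am at or before O starts 3:35pm → clear.
J: ends 10:35am at or before O starts 3:35pm → clear.
L: ends 2:30pm at or before O starts 3:35pm → clear.
M: ends 3:30pm at or before O starts 3:35pm → clear.
N: starts 5:20pm before O ends 6:10pm, and ends 5:30pm after O starts 3:35pm → overlap.
O overlaps N.

No — it overlaps N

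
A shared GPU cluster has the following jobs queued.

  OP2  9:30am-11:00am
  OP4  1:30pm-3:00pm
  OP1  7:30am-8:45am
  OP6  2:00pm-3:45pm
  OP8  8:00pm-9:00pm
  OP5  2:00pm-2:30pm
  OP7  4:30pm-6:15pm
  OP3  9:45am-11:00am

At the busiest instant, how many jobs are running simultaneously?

Sort all start/end points and keep a running count:
7:30am start OP1 → 1
8:45am end OP1 → 0
9:30am start OP2 → 1
9:45am start OP3 → 2
11:00am end OP2 → 1
11:00am end OP3 → 0
1:30pm start OP4 → 1
2:00pm start OP5 → 2
2:00pm start OP6 → 3
2:30pm end OP5 → 2
3:00pm end OP4 → 1
3:45pm end OP6 → 0
4:30pm start OP7 → 1
6:15pm end OP7 → 0
8:00pm start OP8 → 1
9:00pm end OP8 → 0
Peak is 3, at 2:00pm (OP4, OP5, OP6).

3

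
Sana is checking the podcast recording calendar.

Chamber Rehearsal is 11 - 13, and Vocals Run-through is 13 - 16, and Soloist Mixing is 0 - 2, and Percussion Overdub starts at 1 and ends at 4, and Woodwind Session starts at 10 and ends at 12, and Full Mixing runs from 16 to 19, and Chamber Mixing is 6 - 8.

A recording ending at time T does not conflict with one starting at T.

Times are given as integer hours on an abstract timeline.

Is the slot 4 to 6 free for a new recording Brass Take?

Yes — the slot is free

Soloist Mixing: ends 2 at or before Brass Take starts 4 → clear.
Percussion Overdub: ends 4 at or before Brass Take starts 4 → clear.
Chamber Mixing: starts 6 at or after Brass Take ends 6 → clear.
Woodwind Session: starts 10 at or after Brass Take ends 6 → clear.
Chamber Rehearsal: starts 11 at or after Brass Take ends 6 → clear.
Vocals Run-through: starts 13 at or after Brass Take ends 6 → clear.
Full Mixing: starts 16 at or after Brass Take ends 6 → clear.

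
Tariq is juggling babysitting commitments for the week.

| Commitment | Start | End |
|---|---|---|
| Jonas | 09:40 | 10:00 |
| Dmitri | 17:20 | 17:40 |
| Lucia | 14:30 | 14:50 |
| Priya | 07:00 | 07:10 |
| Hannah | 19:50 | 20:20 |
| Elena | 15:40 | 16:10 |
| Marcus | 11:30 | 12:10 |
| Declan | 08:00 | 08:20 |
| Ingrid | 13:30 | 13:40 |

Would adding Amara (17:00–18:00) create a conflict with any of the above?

Yes — it overlaps Dmitri

Priya: ends 07:10 at or before Amara starts 17:00 → clear.
Declan: ends 08:20 at or before Amara starts 17:00 → clear.
Jonas: ends 10:00 at or before Amara starts 17:00 → clear.
Marcus: ends 12:10 at or before Amara starts 17:00 → clear.
Ingrid: ends 13:40 at or before Amara starts 17:00 → clear.
Lucia: ends 14:50 at or before Amara starts 17:00 → clear.
Elena: ends 16:10 at or before Amara starts 17:00 → clear.
Dmitri: starts 17:20 before Amara ends 18:00, and ends 17:40 after Amara starts 17:00 → overlap.
Hannah: starts 19:50 at or after Amara ends 18:00 → clear.
Amara overlaps Dmitri.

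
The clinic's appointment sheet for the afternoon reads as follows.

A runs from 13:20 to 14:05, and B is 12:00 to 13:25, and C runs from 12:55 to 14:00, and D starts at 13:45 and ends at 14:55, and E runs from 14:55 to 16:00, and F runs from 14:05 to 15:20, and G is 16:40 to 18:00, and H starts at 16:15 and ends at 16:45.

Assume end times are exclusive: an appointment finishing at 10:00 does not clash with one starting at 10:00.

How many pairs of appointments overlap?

8

Sorted by start: B, C, A, D, F, E, H, G.
C starts before B ends → B and C overlap.
A starts before B ends → B and A overlap.
D starts after B ends — done with B.
A starts before C ends → C and A overlap.
D starts before C ends → C and D overlap.
F starts after C ends — done with C.
D starts before A ends → A and D overlap.
F starts exactly when A ends (back-to-back, no overlap) — done with A.
F starts before D ends → D and F overlap.
E starts exactly when D ends (back-to-back, no overlap) — done with D.
E starts before F ends → F and E overlap.
H starts after F ends — done with F.
H starts after E ends — done with E.
G starts before H ends → H and G overlap.
Overlapping pairs: A & B, A & C, A & D, B & C, C & D, D & F, E & F, G & H — 8 in total.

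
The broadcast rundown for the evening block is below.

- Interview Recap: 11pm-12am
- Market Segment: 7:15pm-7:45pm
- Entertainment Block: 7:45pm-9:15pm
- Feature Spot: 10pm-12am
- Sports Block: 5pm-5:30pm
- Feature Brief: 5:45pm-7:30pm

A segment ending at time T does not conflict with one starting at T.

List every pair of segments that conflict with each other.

Feature Brief & Market Segment, Feature Spot & Interview Recap

Sorted by start: Sports Block, Feature Brief, Market Segment, Entertainment Block, Feature Spot, Interview Recap.
Feature Brief starts after Sports Block ends — done with Sports Block.
Market Segment starts before Feature Brief ends → Feature Brief and Market Segment overlap.
Entertainment Block starts after Feature Brief ends — done with Feature Brief.
Entertainment Block starts exactly when Market Segment ends (back-to-back, no overlap) — done with Market Segment.
Feature Spot starts after Entertainment Block ends — done with Entertainment Block.
Interview Recap starts before Feature Spot ends → Feature Spot and Interview Recap overlap.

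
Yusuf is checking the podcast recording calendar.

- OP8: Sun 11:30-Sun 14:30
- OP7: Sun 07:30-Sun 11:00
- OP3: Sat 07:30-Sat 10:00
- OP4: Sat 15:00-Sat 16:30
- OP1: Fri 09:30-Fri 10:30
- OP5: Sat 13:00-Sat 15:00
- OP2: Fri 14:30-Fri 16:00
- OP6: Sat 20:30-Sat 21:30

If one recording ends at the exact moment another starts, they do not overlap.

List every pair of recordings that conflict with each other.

Sorted by start: OP1, OP2, OP3, OP5, OP4, OP6, OP7, OP8.
OP2 starts after OP1 ends — done with OP1.
OP3 starts after OP2 ends — done with OP2.
OP5 starts after OP3 ends — done with OP3.
OP4 starts exactly when OP5 ends (back-to-back, no overlap) — done with OP5.
OP6 starts after OP4 ends — done with OP4.
OP7 starts after OP6 ends — done with OP6.
OP8 starts after OP7 ends.

no overlapping pairs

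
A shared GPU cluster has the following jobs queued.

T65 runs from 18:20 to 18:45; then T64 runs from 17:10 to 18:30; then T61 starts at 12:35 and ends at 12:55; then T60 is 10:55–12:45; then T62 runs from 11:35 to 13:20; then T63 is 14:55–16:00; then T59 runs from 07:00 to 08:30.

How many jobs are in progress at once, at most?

3

Sweep the timeline, counting +1 at each start and −1 at each end (ends before starts at a tie):
07:00 start T59 → 1
08:30 end T59 → 0
10:55 start T60 → 1
11:35 start T62 → 2
12:35 start T61 → 3
12:45 end T60 → 2
12:55 end T61 → 1
13:20 end T62 → 0
14:55 start T63 → 1
16:00 end T63 → 0
17:10 start T64 → 1
18:20 start T65 → 2
18:30 end T64 → 1
18:45 end T65 → 0
Peak is 3, at 12:35 (T60, T61, T62).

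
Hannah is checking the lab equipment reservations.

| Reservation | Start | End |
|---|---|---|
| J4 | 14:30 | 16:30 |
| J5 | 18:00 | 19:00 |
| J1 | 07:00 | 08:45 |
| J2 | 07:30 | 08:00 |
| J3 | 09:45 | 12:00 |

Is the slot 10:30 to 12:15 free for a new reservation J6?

No — it overlaps J3

J1: ends 08:45 at or before J6 starts 10:30 → clear.
J2: ends 08:00 at or before J6 starts 10:30 → clear.
J3: starts 09:45 before J6 ends 12:15, and ends 12:00 after J6 starts 10:30 → overlap.
J4: starts 14:30 at or after J6 ends 12:15 → clear.
J5: starts 18:00 at or after J6 ends 12:15 → clear.
J6 overlaps J3.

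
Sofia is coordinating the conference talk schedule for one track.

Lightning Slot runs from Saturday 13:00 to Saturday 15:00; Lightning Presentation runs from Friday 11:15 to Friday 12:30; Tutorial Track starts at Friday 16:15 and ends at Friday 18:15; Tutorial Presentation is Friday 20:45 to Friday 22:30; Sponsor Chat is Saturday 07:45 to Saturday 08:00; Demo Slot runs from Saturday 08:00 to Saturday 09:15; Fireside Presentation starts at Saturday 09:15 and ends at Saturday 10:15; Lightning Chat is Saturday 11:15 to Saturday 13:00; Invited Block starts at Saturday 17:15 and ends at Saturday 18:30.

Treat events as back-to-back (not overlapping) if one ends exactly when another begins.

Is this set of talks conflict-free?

Sorted by start: Lightning Presentation, Tutorial Track, Tutorial Presentation, Sponsor Chat, Demo Slot, Fireside Presentation, Lightning Chat, Lightning Slot, Invited Block.
Tutorial Track starts after Lightning Presentation ends, so nothing later overlaps Lightning Presentation either.
Tutorial Presentation starts after Tutorial Track ends, so nothing later overlaps Tutorial Track either.
Sponsor Chat starts after Tutorial Presentation ends, so nothing later overlaps Tutorial Presentation either.
Demo Slot starts exactly when Sponsor Chat ends (back-to-back, no overlap), so nothing later overlaps Sponsor Chat either.
Fireside Presentation starts exactly when Demo Slot ends (back-to-back, no overlap), so nothing later overlaps Demo Slot either.
Lightning Chat starts after Fireside Presentation ends, so nothing later overlaps Fireside Presentation either.
Lightning Slot starts exactly when Lightning Chat ends (back-to-back, no overlap), so nothing later overlaps Lightning Chat either.
Invited Block starts after Lightning Slot ends.
Every pair is clear; the schedule has no overlaps.

Yes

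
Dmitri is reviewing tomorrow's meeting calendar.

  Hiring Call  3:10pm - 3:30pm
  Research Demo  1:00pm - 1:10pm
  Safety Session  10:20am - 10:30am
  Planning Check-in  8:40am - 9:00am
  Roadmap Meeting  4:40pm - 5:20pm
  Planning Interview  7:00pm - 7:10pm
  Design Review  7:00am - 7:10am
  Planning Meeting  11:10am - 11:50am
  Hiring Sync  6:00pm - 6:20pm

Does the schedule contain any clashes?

Sorted by start: Design Review, Planning Check-in, Safety Session, Planning Meeting, Research Demo, Hiring Call, Roadmap Meeting, Hiring Sync, Planning Interview.
Planning Check-in starts after Design Review ends, so Design Review has no further overlaps.
Safety Session starts after Planning Check-in ends, so Planning Check-in has no further overlaps.
Planning Meeting starts after Safety Session ends, so Safety Session has no further overlaps.
Research Demo starts after Planning Meeting ends, so Planning Meeting has no further overlaps.
Hiring Call starts after Research Demo ends, so Research Demo has no further overlaps.
Roadmap Meeting starts after Hiring Call ends, so Hiring Call has no further overlaps.
Hiring Sync starts after Roadmap Meeting ends, so Roadmap Meeting has no further overlaps.
Planning Interview starts after Hiring Sync ends.
Every pair is clear; the schedule has no overlaps.

No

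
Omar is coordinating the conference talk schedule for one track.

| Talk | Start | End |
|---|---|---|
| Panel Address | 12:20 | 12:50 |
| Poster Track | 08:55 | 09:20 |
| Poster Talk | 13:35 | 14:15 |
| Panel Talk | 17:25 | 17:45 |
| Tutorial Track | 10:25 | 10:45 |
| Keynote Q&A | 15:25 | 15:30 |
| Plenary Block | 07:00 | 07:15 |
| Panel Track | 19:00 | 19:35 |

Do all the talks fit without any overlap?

Check each pair: they overlap iff neither finishes before the other starts.
Sorted by start: Plenary Block, Poster Track, Tutorial Track, Panel Address, Poster Talk, Keynote Q&A, Panel Talk, Panel Track.
Poster Track starts after Plenary Block ends, so Plenary Block has no further overlaps.
Tutorial Track starts after Poster Track ends, so Poster Track has no further overlaps.
Panel Address starts after Tutorial Track ends, so Tutorial Track has no further overlaps.
Poster Talk starts after Panel Address ends, so Panel Address has no further overlaps.
Keynote Q&A starts after Poster Talk ends, so Poster Talk has no further overlaps.
Panel Talk starts after Keynote Q&A ends, so Keynote Q&A has no further overlaps.
Panel Track starts after Panel Talk ends.
Every pair is clear; the schedule has no overlaps.

Yes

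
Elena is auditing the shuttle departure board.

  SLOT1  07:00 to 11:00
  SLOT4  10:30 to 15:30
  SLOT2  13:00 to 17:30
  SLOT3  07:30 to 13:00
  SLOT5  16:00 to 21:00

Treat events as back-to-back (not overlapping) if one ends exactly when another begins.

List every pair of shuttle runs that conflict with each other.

SLOT1 & SLOT3, SLOT1 & SLOT4, SLOT2 & SLOT4, SLOT2 & SLOT5, SLOT3 & SLOT4

Check each pair: they overlap iff neither finishes before the other starts.
Sorted by start: SLOT1, SLOT3, SLOT4, SLOT2, SLOT5.
SLOT3 starts before SLOT1 ends → SLOT1 and SLOT3 overlap.
SLOT4 starts before SLOT1 ends → SLOT1 and SLOT4 overlap.
SLOT2 starts after SLOT1 ends, so SLOT1 has no further overlaps.
SLOT4 starts before SLOT3 ends → SLOT3 and SLOT4 overlap.
SLOT2 starts exactly when SLOT3 ends (back-to-back, no overlap), so SLOT3 has no further overlaps.
SLOT2 starts before SLOT4 ends → SLOT4 and SLOT2 overlap.
SLOT5 starts after SLOT4 ends.
SLOT5 starts before SLOT2 ends → SLOT2 and SLOT5 overlap.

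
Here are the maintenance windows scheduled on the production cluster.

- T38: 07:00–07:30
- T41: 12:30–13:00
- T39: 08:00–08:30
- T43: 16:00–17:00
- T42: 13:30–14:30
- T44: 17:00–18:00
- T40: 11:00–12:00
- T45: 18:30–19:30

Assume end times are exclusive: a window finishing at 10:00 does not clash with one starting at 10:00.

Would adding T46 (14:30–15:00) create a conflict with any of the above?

No — it doesn't clash with anything

T38: ends 07:30 at or before T46 starts 14:30 → clear.
T39: ends 08:30 at or before T46 starts 14:30 → clear.
T40: ends 12:00 at or before T46 starts 14:30 → clear.
T41: ends 13:00 at or before T46 starts 14:30 → clear.
T42: ends 14:30 at or before T46 starts 14:30 → clear.
T43: starts 16:00 at or after T46 ends 15:00 → clear.
T44: starts 17:00 at or after T46 ends 15:00 → clear.
T45: starts 18:30 at or after T46 ends 15:00 → clear.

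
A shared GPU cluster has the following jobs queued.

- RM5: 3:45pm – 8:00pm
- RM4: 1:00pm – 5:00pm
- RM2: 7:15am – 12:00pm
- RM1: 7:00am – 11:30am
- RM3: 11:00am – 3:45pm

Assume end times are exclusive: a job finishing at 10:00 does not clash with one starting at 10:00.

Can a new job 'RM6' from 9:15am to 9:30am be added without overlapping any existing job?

RM1: starts 7:00am before RM6 ends 9:30am, and ends 11:30am after RM6 starts 9:15am → overlap.
RM2: starts 7:15am before RM6 ends 9:30am, and ends 12:00pm after RM6 starts 9:15am → overlap.
RM3: starts 11:00am at or after RM6 ends 9:30am → clear.
RM4: starts 1:00pm at or after RM6 ends 9:30am → clear.
RM5: starts 3:45pm at or after RM6 ends 9:30am → clear.
RM6 overlaps RM1, RM2.

No — it overlaps RM1, RM2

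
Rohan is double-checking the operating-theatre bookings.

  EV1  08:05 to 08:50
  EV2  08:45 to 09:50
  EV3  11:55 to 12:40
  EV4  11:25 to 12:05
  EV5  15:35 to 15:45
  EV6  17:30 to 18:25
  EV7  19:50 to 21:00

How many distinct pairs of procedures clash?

Sorted by start: EV1, EV2, EV4, EV3, EV5, EV6, EV7.
EV2 starts before EV1 ends → EV1 and EV2 overlap.
EV4 starts after EV1 ends, so nothing later overlaps EV1 either.
EV4 starts after EV2 ends, so nothing later overlaps EV2 either.
EV3 starts before EV4 ends → EV4 and EV3 overlap.
EV5 starts after EV4 ends, so nothing later overlaps EV4 either.
EV5 starts after EV3 ends, so nothing later overlaps EV3 either.
EV6 starts after EV5 ends, so nothing later overlaps EV5 either.
EV7 starts after EV6 ends.
Overlapping pairs: EV1 & EV2, EV3 & EV4 — 2 in total.

2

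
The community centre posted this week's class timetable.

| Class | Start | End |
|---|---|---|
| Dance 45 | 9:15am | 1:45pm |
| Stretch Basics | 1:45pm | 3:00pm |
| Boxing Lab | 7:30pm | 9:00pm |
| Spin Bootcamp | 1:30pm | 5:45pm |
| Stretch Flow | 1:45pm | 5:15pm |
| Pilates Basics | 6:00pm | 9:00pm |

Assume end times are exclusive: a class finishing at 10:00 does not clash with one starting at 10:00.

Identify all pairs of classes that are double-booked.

Boxing Lab & Pilates Basics, Dance 45 & Spin Bootcamp, Spin Bootcamp & Stretch Basics, Spin Bootcamp & Stretch Flow, Stretch Basics & Stretch Flow

Sorted by start: Dance 45, Spin Bootcamp, Stretch Basics, Stretch Flow, Pilates Basics, Boxing Lab.
Spin Bootcamp starts before Dance 45 ends → Dance 45 and Spin Bootcamp overlap.
Stretch Basics starts exactly when Dance 45 ends (back-to-back, no overlap); Dance 45 is clear from here.
Stretch Basics starts before Spin Bootcamp ends → Spin Bootcamp and Stretch Basics overlap.
Stretch Flow starts before Spin Bootcamp ends → Spin Bootcamp and Stretch Flow overlap.
Pilates Basics starts after Spin Bootcamp ends; Spin Bootcamp is clear from here.
Stretch Flow starts before Stretch Basics ends → Stretch Basics and Stretch Flow overlap.
Pilates Basics starts after Stretch Basics ends; Stretch Basics is clear from here.
Pilates Basics starts after Stretch Flow ends; Stretch Flow is clear from here.
Boxing Lab starts before Pilates Basics ends → Pilates Basics and Boxing Lab overlap.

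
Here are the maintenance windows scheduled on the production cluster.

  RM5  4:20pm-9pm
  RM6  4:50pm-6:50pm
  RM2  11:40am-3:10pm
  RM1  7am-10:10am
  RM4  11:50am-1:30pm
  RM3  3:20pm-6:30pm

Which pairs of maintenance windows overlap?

Two intervals overlap when each starts before the other ends.
Sorted by start: RM1, RM2, RM4, RM3, RM5, RM6.
RM2 starts after RM1 ends — done with RM1.
RM4 starts before RM2 ends → RM2 and RM4 overlap.
RM3 starts after RM2 ends — done with RM2.
RM3 starts after RM4 ends — done with RM4.
RM5 starts before RM3 ends → RM3 and RM5 overlap.
RM6 starts before RM3 ends → RM3 and RM6 overlap.
RM6 starts before RM5 ends → RM5 and RM6 overlap.

RM2 & RM4, RM3 & RM5, RM3 & RM6, RM5 & RM6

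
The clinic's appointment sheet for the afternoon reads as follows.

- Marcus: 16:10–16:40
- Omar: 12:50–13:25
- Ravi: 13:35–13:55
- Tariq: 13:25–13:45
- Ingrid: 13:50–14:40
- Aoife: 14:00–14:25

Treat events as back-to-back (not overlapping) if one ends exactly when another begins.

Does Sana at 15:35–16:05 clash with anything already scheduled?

Omar: ends 13:25 at or before Sana starts 15:35 → clear.
Tariq: ends 13:45 at or before Sana starts 15:35 → clear.
Ravi: ends 13:55 at or before Sana starts 15:35 → clear.
Ingrid: ends 14:40 at or before Sana starts 15:35 → clear.
Aoife: ends 14:25 at or before Sana starts 15:35 → clear.
Marcus: starts 16:10 at or after Sana ends 16:05 → clear.

No — it doesn't clash with anything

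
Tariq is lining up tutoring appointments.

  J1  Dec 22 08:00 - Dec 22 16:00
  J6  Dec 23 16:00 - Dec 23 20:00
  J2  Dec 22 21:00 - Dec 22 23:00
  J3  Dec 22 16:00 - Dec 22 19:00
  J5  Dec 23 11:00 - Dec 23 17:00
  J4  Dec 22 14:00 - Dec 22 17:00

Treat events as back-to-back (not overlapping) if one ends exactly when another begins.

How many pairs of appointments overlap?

Two intervals overlap when each starts before the other ends.
Sorted by start: J1, J4, J3, J2, J5, J6.
J4 starts before J1 ends → J1 and J4 overlap.
J3 starts exactly when J1 ends (back-to-back, no overlap), so nothing later overlaps J1 either.
J3 starts before J4 ends → J4 and J3 overlap.
J2 starts after J4 ends, so nothing later overlaps J4 either.
J2 starts after J3 ends, so nothing later overlaps J3 either.
J5 starts after J2 ends, so nothing later overlaps J2 either.
J6 starts before J5 ends → J5 and J6 overlap.
Overlapping pairs: J1 & J4, J3 & J4, J5 & J6 — 3 in total.

3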